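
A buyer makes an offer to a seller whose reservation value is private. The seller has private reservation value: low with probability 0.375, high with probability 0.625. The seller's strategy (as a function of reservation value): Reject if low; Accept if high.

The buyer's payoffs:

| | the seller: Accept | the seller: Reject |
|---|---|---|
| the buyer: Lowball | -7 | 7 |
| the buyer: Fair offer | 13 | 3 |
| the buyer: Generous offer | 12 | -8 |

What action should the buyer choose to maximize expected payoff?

Fair offer

E[Lowball] = 0.375·(7) + 0.625·(-7) = -1.75
E[Fair offer] = 0.375·(3) + 0.625·(13) = 9.25
E[Generous offer] = 0.375·(-8) + 0.625·(12) = 4.5
Best response: Fair offer (9.25 is the largest).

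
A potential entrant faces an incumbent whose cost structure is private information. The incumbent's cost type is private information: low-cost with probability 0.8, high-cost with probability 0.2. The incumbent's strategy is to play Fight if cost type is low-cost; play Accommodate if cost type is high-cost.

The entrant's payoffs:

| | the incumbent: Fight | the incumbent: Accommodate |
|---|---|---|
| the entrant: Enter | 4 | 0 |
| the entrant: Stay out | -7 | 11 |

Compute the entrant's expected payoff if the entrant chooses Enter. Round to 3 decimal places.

E[Enter] = 0.8·4 + 0.2·0 = 3.2 + 0 = 3.2

3.200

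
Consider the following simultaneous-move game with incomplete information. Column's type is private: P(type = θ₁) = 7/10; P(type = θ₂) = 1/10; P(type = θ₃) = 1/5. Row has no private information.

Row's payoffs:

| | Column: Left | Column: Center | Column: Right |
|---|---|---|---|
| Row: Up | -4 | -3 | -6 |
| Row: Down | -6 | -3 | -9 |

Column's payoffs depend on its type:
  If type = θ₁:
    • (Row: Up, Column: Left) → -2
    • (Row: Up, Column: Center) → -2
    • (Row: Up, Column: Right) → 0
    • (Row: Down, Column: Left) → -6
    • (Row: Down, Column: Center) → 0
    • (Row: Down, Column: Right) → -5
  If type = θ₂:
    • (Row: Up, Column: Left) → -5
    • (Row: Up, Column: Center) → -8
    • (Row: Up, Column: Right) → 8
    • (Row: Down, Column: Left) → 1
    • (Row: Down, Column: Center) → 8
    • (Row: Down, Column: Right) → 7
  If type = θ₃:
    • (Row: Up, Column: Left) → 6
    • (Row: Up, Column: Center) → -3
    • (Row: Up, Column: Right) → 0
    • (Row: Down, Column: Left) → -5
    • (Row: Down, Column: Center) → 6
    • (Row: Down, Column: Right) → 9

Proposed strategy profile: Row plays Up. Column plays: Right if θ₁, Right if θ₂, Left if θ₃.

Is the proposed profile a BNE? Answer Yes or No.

Yes

Row plays Up: E[Up] = 7/10·(-6) + 1/10·(-6) + 1/5·(-4) = -28/5; E[Down] = -42/5. Best-responding. ✓
Column (type θ₁), facing Up: Left gives -2, Center gives -2, Right gives 0. Proposed Right is best. ✓
Column (type θ₂), facing Up: Left gives -5, Center gives -8, Right gives 8. Proposed Right is best. ✓
Column (type θ₃), facing Up: Left gives 6, Center gives -3, Right gives 0. Proposed Left is best. ✓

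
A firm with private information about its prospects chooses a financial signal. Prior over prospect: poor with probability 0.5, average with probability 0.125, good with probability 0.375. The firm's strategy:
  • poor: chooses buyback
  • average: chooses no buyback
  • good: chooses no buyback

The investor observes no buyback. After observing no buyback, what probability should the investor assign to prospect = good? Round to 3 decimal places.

0.750

Apply Bayes' rule using the sender's strategy as the likelihood.
P(no buyback) = 0.5·0 + 0.125·1 + 0.375·1 = 0.5
P(good | no buyback) = (0.375·1) / 0.5 = 0.375 / 0.5 = 0.75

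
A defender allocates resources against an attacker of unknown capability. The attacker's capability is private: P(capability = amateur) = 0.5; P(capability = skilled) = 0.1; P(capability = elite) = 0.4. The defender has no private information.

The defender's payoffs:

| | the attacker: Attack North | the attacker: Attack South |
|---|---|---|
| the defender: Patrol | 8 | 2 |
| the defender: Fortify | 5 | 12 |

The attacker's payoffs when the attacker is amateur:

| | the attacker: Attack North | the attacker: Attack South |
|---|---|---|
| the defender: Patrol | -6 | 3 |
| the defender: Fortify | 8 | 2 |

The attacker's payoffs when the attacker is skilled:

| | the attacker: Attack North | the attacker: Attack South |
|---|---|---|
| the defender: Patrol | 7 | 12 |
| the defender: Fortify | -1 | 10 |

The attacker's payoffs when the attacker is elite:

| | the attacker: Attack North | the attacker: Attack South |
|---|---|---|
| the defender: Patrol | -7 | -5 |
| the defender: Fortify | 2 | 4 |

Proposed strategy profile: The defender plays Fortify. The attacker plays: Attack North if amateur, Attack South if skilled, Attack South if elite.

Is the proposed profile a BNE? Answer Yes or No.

The defender plays Fortify: E[Fortify] = 0.5·(5) + 0.1·(12) + 0.4·(12) = 8.5; E[Patrol] = 5. Best-responding. ✓
The attacker (capability amateur), facing Fortify: Attack North gives 8, Attack South gives 2. Proposed Attack North is best. ✓
The attacker (capability skilled), facing Fortify: Attack North gives -1, Attack South gives 10. Proposed Attack South is best. ✓
The attacker (capability elite), facing Fortify: Attack North gives 2, Attack South gives 4. Proposed Attack South is best. ✓

Yes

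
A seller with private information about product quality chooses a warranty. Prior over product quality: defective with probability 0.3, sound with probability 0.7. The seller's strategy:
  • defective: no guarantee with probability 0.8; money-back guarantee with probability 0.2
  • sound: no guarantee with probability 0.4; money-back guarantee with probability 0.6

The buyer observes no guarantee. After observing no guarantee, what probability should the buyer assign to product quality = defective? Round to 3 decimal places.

Apply Bayes' rule using the sender's strategy as the likelihood.
P(no guarantee) = 0.3·0.8 + 0.7·0.4 = 0.52
P(defective | no guarantee) = (0.3·0.8) / 0.52 = 0.24 / 0.52 = 0.461538

0.462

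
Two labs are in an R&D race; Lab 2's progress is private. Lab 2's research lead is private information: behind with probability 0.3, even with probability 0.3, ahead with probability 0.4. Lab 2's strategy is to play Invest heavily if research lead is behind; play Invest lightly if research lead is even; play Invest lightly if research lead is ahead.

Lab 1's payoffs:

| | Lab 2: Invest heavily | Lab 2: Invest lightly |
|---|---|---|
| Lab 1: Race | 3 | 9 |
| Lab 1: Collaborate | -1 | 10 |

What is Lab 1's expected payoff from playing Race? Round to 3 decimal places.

Take the expectation over Lab 2's research lead, weighting each type's action by its prior probability.
E[Race] = 0.3·3 + 0.3·9 + 0.4·9 = 0.9 + 2.7 + 3.6 = 7.2

7.200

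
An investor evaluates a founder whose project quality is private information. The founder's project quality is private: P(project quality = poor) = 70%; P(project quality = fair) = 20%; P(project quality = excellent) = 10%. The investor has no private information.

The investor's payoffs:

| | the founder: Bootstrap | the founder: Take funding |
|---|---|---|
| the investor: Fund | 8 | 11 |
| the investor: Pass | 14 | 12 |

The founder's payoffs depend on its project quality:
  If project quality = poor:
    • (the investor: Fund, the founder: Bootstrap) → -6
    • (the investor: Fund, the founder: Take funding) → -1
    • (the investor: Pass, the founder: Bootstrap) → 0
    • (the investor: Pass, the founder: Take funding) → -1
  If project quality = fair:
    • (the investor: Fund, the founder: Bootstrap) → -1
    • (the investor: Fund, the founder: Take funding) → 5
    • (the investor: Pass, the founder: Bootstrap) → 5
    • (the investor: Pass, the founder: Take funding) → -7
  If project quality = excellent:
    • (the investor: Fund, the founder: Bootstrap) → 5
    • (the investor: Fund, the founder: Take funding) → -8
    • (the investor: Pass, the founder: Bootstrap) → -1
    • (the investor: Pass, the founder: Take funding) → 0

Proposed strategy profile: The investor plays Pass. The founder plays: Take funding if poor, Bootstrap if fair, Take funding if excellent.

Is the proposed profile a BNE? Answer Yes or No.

A profile is a BNE iff every type of every player is best-responding given beliefs about the other side.
The investor plays Pass: E[Pass] = 0.7·(12) + 0.2·(14) + 0.1·(12) = 12.4; E[Fund] = 10.4. Best-responding. ✓
The founder (project quality poor), facing Pass: Bootstrap gives 0, Take funding gives -1. Proposed Take funding is not best — profitable deviation exists. ✗
The founder (project quality fair), facing Pass: Bootstrap gives 5, Take funding gives -7. Proposed Bootstrap is best. ✓
The founder (project quality excellent), facing Pass: Bootstrap gives -1, Take funding gives 0. Proposed Take funding is best. ✓

No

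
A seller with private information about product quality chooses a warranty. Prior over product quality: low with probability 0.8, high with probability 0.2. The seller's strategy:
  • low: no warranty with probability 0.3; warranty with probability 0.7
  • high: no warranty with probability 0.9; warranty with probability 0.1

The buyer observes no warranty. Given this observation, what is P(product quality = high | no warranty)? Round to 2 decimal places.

Apply Bayes' rule using the sender's strategy as the likelihood.
P(no warranty) = 0.8·0.3 + 0.2·0.9 = 0.42
P(high | no warranty) = (0.2·0.9) / 0.42 = 0.18 / 0.42 = 0.428571

0.43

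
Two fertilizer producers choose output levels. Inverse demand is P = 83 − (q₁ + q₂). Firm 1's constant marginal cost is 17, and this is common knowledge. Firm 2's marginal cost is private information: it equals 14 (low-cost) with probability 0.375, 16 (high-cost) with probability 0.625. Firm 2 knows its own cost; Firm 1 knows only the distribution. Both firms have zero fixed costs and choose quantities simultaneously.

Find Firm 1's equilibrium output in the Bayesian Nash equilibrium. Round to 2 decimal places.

21.42

Firm 2 with cost c maximizes (83 − (q₁+q₂) − c)·q₂, giving q₂(c) = (83 − c − q₁)/2.
E[c₂] = 0.375·14 + 0.625·16 = 15.25
Firm 1's FOC against E[q₂] yields q₁ = (83 − 2·17 + E[c₂])/3 = (83 − 34 + 15.25)/3 = 21.4167.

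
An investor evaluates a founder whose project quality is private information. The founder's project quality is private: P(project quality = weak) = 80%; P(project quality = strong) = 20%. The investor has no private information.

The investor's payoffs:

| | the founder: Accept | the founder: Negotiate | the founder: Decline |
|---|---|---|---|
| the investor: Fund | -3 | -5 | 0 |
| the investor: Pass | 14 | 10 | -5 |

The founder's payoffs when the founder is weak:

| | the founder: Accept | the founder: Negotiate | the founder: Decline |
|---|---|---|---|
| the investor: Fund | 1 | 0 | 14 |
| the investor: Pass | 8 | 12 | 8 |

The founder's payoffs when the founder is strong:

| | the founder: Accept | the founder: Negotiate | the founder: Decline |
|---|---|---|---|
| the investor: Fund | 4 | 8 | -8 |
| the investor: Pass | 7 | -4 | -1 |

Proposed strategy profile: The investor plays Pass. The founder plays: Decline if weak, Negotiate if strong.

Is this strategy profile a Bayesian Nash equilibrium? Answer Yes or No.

A profile is a BNE iff every type of every player is best-responding given beliefs about the other side.
The investor plays Pass: E[Pass] = 0.8·(-5) + 0.2·(10) = -2; E[Fund] = -1. Not best-responding. ✗
The founder (project quality weak), facing Pass: Accept gives 8, Negotiate gives 12, Decline gives 8. Proposed Decline is not best — profitable deviation exists. ✗
The founder (project quality strong), facing Pass: Accept gives 7, Negotiate gives -4, Decline gives -1. Proposed Negotiate is not best — profitable deviation exists. ✗

No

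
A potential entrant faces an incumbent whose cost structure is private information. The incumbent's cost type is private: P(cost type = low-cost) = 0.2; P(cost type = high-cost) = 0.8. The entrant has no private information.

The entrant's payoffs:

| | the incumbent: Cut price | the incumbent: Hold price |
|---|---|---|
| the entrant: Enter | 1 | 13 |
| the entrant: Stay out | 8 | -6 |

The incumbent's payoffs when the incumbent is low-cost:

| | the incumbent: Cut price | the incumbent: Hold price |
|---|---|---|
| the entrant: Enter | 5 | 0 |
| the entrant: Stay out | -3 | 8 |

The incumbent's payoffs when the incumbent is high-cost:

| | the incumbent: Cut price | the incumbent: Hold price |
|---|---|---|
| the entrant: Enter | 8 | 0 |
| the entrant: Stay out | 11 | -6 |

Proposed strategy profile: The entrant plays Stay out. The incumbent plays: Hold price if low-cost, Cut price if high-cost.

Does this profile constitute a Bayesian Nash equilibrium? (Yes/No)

Yes

A profile is a BNE iff every type of every player is best-responding given beliefs about the other side.
The entrant plays Stay out: E[Stay out] = 0.2·(-6) + 0.8·(8) = 5.2; E[Enter] = 3.4. Best-responding. ✓
The incumbent (cost type low-cost), facing Stay out: Cut price gives -3, Hold price gives 8. Proposed Hold price is best. ✓
The incumbent (cost type high-cost), facing Stay out: Cut price gives 11, Hold price gives -6. Proposed Cut price is best. ✓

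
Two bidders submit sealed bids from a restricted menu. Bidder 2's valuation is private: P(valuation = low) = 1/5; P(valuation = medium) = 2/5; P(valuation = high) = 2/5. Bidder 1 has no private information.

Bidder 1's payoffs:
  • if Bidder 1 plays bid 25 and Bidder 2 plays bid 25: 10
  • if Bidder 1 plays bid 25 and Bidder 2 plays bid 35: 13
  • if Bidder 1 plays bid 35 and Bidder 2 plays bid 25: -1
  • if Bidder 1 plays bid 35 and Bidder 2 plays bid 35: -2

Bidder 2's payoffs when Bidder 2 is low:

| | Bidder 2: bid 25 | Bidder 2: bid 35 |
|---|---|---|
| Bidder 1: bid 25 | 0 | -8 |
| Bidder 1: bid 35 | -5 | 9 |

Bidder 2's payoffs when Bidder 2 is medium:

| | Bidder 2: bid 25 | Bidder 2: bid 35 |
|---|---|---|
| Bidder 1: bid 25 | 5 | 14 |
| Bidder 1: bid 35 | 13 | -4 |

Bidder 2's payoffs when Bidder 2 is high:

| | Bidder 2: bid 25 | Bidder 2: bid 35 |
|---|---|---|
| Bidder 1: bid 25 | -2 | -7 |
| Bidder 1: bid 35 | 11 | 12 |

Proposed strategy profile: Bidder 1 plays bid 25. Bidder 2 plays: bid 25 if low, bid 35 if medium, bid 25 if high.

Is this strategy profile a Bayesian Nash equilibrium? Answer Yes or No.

Yes

A profile is a BNE iff every type of every player is best-responding given beliefs about the other side.
Bidder 1 plays bid 25: E[bid 25] = 1/5·(10) + 2/5·(13) + 2/5·(10) = 56/5; E[bid 35] = -7/5. Best-responding. ✓
Bidder 2 (valuation low), facing bid 25: bid 25 gives 0, bid 35 gives -8. Proposed bid 25 is best. ✓
Bidder 2 (valuation medium), facing bid 25: bid 25 gives 5, bid 35 gives 14. Proposed bid 35 is best. ✓
Bidder 2 (valuation high), facing bid 25: bid 25 gives -2, bid 35 gives -7. Proposed bid 25 is best. ✓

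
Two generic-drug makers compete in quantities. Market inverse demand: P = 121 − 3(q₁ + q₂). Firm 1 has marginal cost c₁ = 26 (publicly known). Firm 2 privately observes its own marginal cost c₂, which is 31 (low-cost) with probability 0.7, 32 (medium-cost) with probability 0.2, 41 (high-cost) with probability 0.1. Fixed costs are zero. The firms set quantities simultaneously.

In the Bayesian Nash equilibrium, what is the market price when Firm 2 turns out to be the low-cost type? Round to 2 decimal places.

Each type of Firm 2 best-responds to q₁; Firm 1 best-responds to the expected q₂ over Firm 2's types.
Firm 2 with cost c maximizes (121 − 3(q₁+q₂) − c)·q₂, giving q₂(c) = (121 − c − 3q₁)/6.
E[c₂] = 0.7·31 + 0.2·32 + 0.1·41 = 32.2
Firm 1's FOC against E[q₂] yields q₁ = (121 − 2·26 + E[c₂])/9 = (121 − 52 + 32.2)/9 = 11.2444.
q₂(low-cost) = 9.37778, so P = 121 − 3·(11.2444 + 9.37778) = 59.1333.

59.13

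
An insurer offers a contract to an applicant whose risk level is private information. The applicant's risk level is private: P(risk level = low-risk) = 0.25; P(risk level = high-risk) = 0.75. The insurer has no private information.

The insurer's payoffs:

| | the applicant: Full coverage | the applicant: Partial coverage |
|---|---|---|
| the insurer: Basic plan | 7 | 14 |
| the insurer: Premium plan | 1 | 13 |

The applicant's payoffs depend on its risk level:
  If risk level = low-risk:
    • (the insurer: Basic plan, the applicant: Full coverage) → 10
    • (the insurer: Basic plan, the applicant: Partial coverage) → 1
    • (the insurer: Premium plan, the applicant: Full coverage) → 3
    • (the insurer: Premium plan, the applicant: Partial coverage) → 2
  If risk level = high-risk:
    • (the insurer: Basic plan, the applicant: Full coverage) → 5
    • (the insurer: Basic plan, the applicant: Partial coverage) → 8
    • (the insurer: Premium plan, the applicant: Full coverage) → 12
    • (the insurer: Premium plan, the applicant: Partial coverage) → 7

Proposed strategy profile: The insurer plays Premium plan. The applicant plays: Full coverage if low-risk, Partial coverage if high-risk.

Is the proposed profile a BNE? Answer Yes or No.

A profile is a BNE iff every type of every player is best-responding given beliefs about the other side.
The insurer plays Premium plan: E[Premium plan] = 0.25·(1) + 0.75·(13) = 10; E[Basic plan] = 12.25. Not best-responding. ✗
The applicant (risk level low-risk), facing Premium plan: Full coverage gives 3, Partial coverage gives 2. Proposed Full coverage is best. ✓
The applicant (risk level high-risk), facing Premium plan: Full coverage gives 12, Partial coverage gives 7. Proposed Partial coverage is not best — profitable deviation exists. ✗

No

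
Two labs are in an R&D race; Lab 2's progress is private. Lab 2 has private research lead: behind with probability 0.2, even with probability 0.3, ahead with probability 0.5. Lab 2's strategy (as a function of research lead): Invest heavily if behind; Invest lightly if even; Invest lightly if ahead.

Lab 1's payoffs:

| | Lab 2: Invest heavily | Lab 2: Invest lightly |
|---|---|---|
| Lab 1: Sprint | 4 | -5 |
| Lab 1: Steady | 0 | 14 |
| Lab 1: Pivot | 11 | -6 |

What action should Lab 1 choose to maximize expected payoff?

Compute Lab 1's expected payoff for each action, taking the expectation over Lab 2's type.
E[Sprint] = 0.2·(4) + 0.3·(-5) + 0.5·(-5) = -3.2
E[Steady] = 0.2·(0) + 0.3·(14) + 0.5·(14) = 11.2
E[Pivot] = 0.2·(11) + 0.3·(-6) + 0.5·(-6) = -2.6
Best response: Steady (11.2 is the largest).

Steady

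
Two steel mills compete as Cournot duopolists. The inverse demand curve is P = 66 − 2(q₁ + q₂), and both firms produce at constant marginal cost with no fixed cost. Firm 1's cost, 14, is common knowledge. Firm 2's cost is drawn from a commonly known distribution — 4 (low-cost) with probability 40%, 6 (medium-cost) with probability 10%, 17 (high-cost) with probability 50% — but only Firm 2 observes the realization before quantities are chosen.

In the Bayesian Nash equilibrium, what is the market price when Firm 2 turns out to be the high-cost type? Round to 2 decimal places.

Type-c best response for Firm 2: q₂(c) = (66 − c)/4 − q₁/2.
Firm 1 maximizes expected profit; its first-order condition is 66 − 4q₁ − 2E[q₂] − 14 = 0.
Substituting E[q₂] and solving: E[c₂] = 10.7, so q₁ = (66 − 2·14 + 10.7)/6 = 8.11667.
q₂(high-cost) = 8.19167, so P = 66 − 2·(8.11667 + 8.19167) = 33.3833.

33.38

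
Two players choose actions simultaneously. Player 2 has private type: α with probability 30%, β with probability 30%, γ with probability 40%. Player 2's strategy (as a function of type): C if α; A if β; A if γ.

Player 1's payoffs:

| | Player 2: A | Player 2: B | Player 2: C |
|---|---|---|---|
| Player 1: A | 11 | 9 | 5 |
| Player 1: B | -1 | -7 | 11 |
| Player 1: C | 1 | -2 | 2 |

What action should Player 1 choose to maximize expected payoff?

A

E[A] = 0.3·(5) + 0.3·(11) + 0.4·(11) = 9.2
E[B] = 0.3·(11) + 0.3·(-1) + 0.4·(-1) = 2.6
E[C] = 0.3·(2) + 0.3·(1) + 0.4·(1) = 1.3
Best response: A (9.2 is the largest).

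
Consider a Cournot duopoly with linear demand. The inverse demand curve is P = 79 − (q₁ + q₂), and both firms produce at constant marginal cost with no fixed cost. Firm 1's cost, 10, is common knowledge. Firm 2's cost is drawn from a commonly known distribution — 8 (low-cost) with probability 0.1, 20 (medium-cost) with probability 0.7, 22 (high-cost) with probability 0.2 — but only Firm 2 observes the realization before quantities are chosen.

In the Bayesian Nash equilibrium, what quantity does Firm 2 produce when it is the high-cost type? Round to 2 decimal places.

15.47

Firm 2 with cost c maximizes (79 − (q₁+q₂) − c)·q₂, giving q₂(c) = (79 − c − q₁)/2.
E[c₂] = 0.1·8 + 0.7·20 + 0.2·22 = 19.2
Firm 1's FOC against E[q₂] yields q₁ = (79 − 2·10 + E[c₂])/3 = (79 − 20 + 19.2)/3 = 26.0667.
q₂(high-cost) = (79 − 22 − 26.0667)/2 = 15.4667.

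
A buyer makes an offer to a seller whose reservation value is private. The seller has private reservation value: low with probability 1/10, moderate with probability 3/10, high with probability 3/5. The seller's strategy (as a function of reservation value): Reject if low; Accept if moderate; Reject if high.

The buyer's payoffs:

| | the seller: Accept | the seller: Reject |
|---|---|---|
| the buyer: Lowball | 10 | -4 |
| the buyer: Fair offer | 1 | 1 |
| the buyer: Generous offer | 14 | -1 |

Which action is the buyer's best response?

Compute the buyer's expected payoff for each action, taking the expectation over the seller's type.
E[Lowball] = 1/10·(-4) + 3/10·(10) + 3/5·(-4) = 1/5
E[Fair offer] = 1/10·(1) + 3/10·(1) + 3/5·(1) = 1
E[Generous offer] = 1/10·(-1) + 3/10·(14) + 3/5·(-1) = 7/2
Best response: Generous offer (7/2 is the largest).

Generous offer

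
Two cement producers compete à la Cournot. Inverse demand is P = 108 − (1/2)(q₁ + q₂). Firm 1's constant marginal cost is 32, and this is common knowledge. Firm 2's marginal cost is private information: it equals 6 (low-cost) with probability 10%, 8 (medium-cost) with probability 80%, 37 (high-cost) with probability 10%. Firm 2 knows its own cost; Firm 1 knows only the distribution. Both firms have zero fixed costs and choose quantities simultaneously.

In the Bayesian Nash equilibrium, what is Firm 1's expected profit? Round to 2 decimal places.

664.91

Each type of Firm 2 best-responds to q₁; Firm 1 best-responds to the expected q₂ over Firm 2's types.
Firm 2 with cost c maximizes (108 − (1/2)(q₁+q₂) − c)·q₂, giving q₂(c) = (108 − c − (1/2)q₁).
E[c₂] = 0.1·6 + 0.8·8 + 0.1·37 = 10.7
Firm 1's FOC against E[q₂] yields q₁ = (108 − 2·32 + E[c₂])/(3/2) = (108 − 64 + 10.7)/(3/2) = 36.4667.
E[P] = 108 − (1/2)·(q₁ + E[q₂]) = 50.2333; Firm 1's expected profit = (E[P] − 32)·q₁ = (50.2333 − 32)·36.4667 = 664.909.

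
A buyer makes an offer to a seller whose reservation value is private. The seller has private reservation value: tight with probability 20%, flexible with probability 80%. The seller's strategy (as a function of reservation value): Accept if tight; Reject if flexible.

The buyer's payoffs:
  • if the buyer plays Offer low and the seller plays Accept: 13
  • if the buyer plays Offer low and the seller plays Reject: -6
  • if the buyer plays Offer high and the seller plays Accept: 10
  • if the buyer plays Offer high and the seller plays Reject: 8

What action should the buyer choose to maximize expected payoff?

Offer high

E[Offer low] = 0.2·(13) + 0.8·(-6) = -2.2
E[Offer high] = 0.2·(10) + 0.8·(8) = 8.4
Best response: Offer high (8.4 is the largest).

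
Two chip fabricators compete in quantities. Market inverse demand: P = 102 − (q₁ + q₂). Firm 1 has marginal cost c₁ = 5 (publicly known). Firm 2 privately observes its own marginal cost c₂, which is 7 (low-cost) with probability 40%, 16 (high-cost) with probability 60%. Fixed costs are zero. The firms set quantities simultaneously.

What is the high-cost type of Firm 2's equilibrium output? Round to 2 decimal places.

Type-c best response for Firm 2: q₂(c) = (102 − c)/2 − q₁/2.
Firm 1 maximizes expected profit; its first-order condition is 102 − 2q₁ − E[q₂] − 5 = 0.
Substituting E[q₂] and solving: E[c₂] = 12.4, so q₁ = (102 − 2·5 + 12.4)/3 = 34.8.
q₂(high-cost) = (102 − 16 − 34.8)/2 = 25.6.

25.60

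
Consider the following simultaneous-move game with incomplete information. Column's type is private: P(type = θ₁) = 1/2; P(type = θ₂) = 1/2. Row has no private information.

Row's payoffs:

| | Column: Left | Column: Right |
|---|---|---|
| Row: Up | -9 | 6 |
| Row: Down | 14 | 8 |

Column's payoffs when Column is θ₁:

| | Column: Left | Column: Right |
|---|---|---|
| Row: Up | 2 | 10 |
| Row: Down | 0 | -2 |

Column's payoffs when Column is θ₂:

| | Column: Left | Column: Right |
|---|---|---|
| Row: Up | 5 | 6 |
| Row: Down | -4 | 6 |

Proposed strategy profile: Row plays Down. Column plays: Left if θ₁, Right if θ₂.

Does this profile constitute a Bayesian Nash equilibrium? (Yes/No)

Yes

Row plays Down: E[Down] = 1/2·(14) + 1/2·(8) = 11; E[Up] = -3/2. Best-responding. ✓
Column (type θ₁), facing Down: Left gives 0, Right gives -2. Proposed Left is best. ✓
Column (type θ₂), facing Down: Left gives -4, Right gives 6. Proposed Right is best. ✓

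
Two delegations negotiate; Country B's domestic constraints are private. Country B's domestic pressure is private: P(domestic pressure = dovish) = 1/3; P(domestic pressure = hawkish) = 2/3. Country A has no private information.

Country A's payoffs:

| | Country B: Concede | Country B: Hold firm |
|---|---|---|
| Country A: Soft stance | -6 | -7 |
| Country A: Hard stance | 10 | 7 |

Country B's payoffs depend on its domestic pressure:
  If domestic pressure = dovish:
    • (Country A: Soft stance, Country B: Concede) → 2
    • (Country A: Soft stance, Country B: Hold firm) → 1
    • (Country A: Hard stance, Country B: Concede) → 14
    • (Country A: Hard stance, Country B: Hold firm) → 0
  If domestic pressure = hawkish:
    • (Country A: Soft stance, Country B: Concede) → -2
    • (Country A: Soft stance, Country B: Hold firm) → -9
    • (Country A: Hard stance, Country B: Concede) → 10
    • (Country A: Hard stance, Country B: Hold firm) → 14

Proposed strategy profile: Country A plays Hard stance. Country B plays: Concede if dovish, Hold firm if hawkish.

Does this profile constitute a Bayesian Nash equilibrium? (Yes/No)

A profile is a BNE iff every type of every player is best-responding given beliefs about the other side.
Country A plays Hard stance: E[Hard stance] = 1/3·(10) + 2/3·(7) = 8; E[Soft stance] = -20/3. Best-responding. ✓
Country B (domestic pressure dovish), facing Hard stance: Concede gives 14, Hold firm gives 0. Proposed Concede is best. ✓
Country B (domestic pressure hawkish), facing Hard stance: Concede gives 10, Hold firm gives 14. Proposed Hold firm is best. ✓

Yes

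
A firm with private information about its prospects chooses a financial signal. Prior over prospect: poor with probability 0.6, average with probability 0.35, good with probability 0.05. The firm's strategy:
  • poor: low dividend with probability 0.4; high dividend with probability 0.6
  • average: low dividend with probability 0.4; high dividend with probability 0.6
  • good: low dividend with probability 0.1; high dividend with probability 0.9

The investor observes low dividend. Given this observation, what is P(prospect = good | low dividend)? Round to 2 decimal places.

Apply Bayes' rule using the sender's strategy as the likelihood.
P(low dividend) = 0.6·0.4 + 0.35·0.4 + 0.05·0.1 = 0.385
P(good | low dividend) = (0.05·0.1) / 0.385 = 0.005 / 0.385 = 0.012987

0.01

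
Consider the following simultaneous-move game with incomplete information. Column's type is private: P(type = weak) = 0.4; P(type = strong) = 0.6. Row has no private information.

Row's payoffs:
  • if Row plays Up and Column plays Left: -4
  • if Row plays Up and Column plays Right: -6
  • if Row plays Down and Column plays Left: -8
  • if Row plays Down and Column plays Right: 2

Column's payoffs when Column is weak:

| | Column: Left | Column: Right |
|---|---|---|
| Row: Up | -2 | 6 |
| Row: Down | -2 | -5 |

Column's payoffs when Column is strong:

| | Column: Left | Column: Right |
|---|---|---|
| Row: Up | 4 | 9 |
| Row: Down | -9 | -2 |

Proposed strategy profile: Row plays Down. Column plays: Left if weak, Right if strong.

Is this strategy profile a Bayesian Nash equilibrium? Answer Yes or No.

Yes

A profile is a BNE iff every type of every player is best-responding given beliefs about the other side.
Row plays Down: E[Down] = 0.4·(-8) + 0.6·(2) = -2; E[Up] = -5.2. Best-responding. ✓
Column (type weak), facing Down: Left gives -2, Right gives -5. Proposed Left is best. ✓
Column (type strong), facing Down: Left gives -9, Right gives -2. Proposed Right is best. ✓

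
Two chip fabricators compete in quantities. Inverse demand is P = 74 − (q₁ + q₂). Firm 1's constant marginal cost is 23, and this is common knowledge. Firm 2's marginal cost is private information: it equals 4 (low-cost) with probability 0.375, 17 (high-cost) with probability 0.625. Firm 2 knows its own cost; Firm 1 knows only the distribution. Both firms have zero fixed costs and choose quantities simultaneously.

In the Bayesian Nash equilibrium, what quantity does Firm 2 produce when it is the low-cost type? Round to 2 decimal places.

Firm 2 with cost c maximizes (74 − (q₁+q₂) − c)·q₂, giving q₂(c) = (74 − c − q₁)/2.
E[c₂] = 0.375·4 + 0.625·17 = 12.125
Firm 1's FOC against E[q₂] yields q₁ = (74 − 2·23 + E[c₂])/3 = (74 − 46 + 12.125)/3 = 13.375.
q₂(low-cost) = (74 − 4 − 13.375)/2 = 28.3125.

28.31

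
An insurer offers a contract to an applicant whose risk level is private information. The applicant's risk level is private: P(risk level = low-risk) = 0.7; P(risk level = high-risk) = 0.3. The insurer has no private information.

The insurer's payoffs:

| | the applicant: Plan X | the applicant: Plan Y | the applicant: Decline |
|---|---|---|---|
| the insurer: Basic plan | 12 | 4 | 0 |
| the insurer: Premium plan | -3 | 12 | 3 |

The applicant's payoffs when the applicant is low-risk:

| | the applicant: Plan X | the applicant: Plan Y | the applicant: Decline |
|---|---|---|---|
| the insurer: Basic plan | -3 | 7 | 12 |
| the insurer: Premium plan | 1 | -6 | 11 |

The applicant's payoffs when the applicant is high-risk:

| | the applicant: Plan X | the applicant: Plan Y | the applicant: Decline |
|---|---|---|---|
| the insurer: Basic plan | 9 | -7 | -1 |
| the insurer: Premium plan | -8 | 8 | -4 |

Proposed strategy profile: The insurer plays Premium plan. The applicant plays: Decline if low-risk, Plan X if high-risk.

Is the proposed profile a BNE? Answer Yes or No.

No

The insurer plays Premium plan: E[Premium plan] = 0.7·(3) + 0.3·(-3) = 1.2; E[Basic plan] = 3.6. Not best-responding. ✗
The applicant (risk level low-risk), facing Premium plan: Plan X gives 1, Plan Y gives -6, Decline gives 11. Proposed Decline is best. ✓
The applicant (risk level high-risk), facing Premium plan: Plan X gives -8, Plan Y gives 8, Decline gives -4. Proposed Plan X is not best — profitable deviation exists. ✗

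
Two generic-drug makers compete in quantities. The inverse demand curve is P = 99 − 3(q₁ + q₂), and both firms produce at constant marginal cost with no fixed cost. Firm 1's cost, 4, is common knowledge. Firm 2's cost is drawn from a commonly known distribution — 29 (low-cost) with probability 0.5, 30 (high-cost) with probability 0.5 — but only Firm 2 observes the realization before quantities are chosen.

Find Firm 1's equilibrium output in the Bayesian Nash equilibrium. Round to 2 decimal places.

Firm 2 with cost c maximizes (99 − 3(q₁+q₂) − c)·q₂, giving q₂(c) = (99 − c − 3q₁)/6.
E[c₂] = 0.5·29 + 0.5·30 = 29.5
Firm 1's FOC against E[q₂] yields q₁ = (99 − 2·4 + E[c₂])/9 = (99 − 8 + 29.5)/9 = 13.3889.

13.39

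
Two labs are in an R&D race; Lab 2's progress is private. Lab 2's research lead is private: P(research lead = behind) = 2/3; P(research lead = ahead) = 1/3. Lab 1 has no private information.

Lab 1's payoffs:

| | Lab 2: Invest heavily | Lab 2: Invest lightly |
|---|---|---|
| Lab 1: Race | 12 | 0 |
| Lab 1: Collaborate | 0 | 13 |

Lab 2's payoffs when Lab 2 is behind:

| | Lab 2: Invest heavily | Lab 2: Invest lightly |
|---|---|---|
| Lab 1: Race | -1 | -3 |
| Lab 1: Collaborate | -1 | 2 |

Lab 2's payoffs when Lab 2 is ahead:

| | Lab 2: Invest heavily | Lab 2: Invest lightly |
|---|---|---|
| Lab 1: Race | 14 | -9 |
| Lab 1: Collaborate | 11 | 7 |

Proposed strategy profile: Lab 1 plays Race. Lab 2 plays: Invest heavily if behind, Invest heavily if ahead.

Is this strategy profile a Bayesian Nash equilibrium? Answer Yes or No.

Lab 1 plays Race: E[Race] = 2/3·(12) + 1/3·(12) = 12; E[Collaborate] = 0. Best-responding. ✓
Lab 2 (research lead behind), facing Race: Invest heavily gives -1, Invest lightly gives -3. Proposed Invest heavily is best. ✓
Lab 2 (research lead ahead), facing Race: Invest heavily gives 14, Invest lightly gives -9. Proposed Invest heavily is best. ✓

Yes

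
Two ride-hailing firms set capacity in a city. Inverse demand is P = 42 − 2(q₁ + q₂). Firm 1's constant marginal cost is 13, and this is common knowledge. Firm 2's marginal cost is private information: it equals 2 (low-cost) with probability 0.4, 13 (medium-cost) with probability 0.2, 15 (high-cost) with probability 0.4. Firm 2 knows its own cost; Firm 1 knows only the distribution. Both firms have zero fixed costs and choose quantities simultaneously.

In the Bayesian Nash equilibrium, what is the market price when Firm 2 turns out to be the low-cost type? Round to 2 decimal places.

17.77

Type-c best response for Firm 2: q₂(c) = (42 − c)/4 − q₁/2.
Firm 1 maximizes expected profit; its first-order condition is 42 − 4q₁ − 2E[q₂] − 13 = 0.
Substituting E[q₂] and solving: E[c₂] = 9.4, so q₁ = (42 − 2·13 + 9.4)/6 = 4.23333.
q₂(low-cost) = 7.88333, so P = 42 − 2·(4.23333 + 7.88333) = 17.7667.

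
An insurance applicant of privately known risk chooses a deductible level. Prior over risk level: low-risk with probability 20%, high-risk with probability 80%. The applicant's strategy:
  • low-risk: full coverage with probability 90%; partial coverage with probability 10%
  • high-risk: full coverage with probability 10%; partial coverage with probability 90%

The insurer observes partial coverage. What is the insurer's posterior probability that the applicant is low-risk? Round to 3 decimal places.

P(partial coverage) = 0.2·0.1 + 0.8·0.9 = 0.74
P(low-risk | partial coverage) = (0.2·0.1) / 0.74 = 0.02 / 0.74 = 0.027027

0.027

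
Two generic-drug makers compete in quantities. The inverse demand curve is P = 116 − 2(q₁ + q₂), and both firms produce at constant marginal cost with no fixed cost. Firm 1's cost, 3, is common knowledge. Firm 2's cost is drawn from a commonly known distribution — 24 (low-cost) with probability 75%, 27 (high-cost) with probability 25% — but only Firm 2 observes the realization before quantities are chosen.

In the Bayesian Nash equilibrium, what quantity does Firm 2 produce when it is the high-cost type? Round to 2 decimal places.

Firm 2 with cost c maximizes (116 − 2(q₁+q₂) − c)·q₂, giving q₂(c) = (116 − c − 2q₁)/4.
E[c₂] = 0.75·24 + 0.25·27 = 24.75
Firm 1's FOC against E[q₂] yields q₁ = (116 − 2·3 + E[c₂])/6 = (116 − 6 + 24.75)/6 = 22.4583.
q₂(high-cost) = (116 − 27 − 2·22.4583)/4 = 11.0208.

11.02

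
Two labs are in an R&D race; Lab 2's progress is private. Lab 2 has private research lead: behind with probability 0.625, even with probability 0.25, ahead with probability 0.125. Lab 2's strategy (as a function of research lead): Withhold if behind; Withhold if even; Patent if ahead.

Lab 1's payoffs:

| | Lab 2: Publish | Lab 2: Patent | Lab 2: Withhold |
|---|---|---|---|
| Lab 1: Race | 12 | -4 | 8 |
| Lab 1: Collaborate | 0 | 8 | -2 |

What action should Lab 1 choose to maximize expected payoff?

Race

E[Race] = 0.625·(8) + 0.25·(8) + 0.125·(-4) = 6.5
E[Collaborate] = 0.625·(-2) + 0.25·(-2) + 0.125·(8) = -0.75
Best response: Race (6.5 is the largest).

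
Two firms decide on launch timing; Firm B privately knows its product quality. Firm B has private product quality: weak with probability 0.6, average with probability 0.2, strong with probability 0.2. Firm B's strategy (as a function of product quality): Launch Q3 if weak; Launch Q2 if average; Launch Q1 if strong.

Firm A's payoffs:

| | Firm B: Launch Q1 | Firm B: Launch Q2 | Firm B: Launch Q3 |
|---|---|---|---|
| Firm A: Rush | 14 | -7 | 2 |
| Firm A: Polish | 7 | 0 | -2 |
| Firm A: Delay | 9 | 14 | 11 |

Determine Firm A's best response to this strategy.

Delay

E[Rush] = 0.6·(2) + 0.2·(-7) + 0.2·(14) = 2.6
E[Polish] = 0.6·(-2) + 0.2·(0) + 0.2·(7) = 0.2
E[Delay] = 0.6·(11) + 0.2·(14) + 0.2·(9) = 11.2
Best response: Delay (11.2 is the largest).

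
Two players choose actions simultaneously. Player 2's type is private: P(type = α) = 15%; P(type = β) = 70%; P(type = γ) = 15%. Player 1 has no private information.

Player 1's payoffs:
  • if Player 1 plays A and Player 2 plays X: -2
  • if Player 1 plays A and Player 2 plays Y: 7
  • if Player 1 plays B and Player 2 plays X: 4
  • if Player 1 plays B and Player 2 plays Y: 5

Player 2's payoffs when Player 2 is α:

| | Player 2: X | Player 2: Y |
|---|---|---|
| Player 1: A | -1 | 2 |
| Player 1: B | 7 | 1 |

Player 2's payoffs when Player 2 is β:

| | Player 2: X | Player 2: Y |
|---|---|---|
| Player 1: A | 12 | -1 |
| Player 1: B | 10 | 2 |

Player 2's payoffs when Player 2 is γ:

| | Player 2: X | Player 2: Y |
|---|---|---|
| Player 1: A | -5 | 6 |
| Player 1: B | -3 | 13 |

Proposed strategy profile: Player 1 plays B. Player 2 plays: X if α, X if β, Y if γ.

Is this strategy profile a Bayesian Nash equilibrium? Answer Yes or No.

Yes

Player 1 plays B: E[B] = 0.15·(4) + 0.7·(4) + 0.15·(5) = 4.15; E[A] = -0.65. Best-responding. ✓
Player 2 (type α), facing B: X gives 7, Y gives 1. Proposed X is best. ✓
Player 2 (type β), facing B: X gives 10, Y gives 2. Proposed X is best. ✓
Player 2 (type γ), facing B: X gives -3, Y gives 13. Proposed Y is best. ✓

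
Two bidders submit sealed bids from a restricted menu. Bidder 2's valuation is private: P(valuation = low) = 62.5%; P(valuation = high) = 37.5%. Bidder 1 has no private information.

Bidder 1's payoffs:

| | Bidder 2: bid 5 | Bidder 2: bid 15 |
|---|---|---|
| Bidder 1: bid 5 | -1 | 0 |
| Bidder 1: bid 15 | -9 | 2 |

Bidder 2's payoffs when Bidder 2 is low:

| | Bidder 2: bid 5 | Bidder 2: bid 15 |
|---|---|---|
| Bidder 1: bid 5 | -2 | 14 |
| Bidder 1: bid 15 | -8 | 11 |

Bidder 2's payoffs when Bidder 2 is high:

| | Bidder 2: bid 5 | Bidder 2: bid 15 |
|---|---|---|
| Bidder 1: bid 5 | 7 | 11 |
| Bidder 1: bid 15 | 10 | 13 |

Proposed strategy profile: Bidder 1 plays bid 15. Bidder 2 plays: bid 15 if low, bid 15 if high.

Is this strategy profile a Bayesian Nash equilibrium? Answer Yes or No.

Bidder 1 plays bid 15: E[bid 15] = 0.625·(2) + 0.375·(2) = 2; E[bid 5] = 0. Best-responding. ✓
Bidder 2 (valuation low), facing bid 15: bid 5 gives -8, bid 15 gives 11. Proposed bid 15 is best. ✓
Bidder 2 (valuation high), facing bid 15: bid 5 gives 10, bid 15 gives 13. Proposed bid 15 is best. ✓

Yes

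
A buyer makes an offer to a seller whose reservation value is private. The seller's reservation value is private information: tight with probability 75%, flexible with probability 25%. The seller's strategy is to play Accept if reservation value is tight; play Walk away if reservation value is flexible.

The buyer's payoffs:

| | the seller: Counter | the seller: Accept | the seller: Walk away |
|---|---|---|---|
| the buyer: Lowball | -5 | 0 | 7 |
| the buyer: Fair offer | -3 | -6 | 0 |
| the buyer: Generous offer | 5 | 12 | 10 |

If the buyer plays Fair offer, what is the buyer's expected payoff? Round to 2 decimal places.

Take the expectation over the seller's reservation value, weighting each type's action by its prior probability.
E[Fair offer] = 0.75·(-6) + 0.25·0 = (-4.5) + 0 = -4.5

-4.50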